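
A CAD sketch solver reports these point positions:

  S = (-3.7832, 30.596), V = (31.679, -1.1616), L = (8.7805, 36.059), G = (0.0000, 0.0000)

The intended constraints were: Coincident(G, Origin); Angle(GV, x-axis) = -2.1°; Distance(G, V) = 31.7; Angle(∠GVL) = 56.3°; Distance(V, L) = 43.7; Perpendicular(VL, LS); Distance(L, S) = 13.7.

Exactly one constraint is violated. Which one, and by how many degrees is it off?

Perpendicular(VL, LS) — off by 8.10°.

G = (0.00, 0.00) ✓; GV at -2.100° ✓; |GV| = 31.70 ✓; ∠GVL = 56.30° ✓; |VL| = 43.70 ✓; ∠(VL, LS) = 81.90° ✗; |LS| = 13.70 ✓.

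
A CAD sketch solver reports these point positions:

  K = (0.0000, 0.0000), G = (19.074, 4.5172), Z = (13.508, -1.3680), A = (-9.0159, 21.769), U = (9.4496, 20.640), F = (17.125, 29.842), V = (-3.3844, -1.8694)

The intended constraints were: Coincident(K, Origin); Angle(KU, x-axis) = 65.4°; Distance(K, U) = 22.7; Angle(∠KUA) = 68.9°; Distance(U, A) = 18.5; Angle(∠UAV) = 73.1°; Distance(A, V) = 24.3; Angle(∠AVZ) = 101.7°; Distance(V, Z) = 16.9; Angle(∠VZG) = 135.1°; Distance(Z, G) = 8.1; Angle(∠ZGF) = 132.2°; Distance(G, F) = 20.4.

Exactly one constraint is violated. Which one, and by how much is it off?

Distance(G, F) = 20.4 — off by 5.00.

K = (0.00, 0.00) ✓; KU at 65.40° ✓; |KU| = 22.70 ✓; ∠KUA = 68.90° ✓; |UA| = 18.50 ✓; ∠UAV = 73.10° ✓; |AV| = 24.30 ✓; ∠AVZ = 101.7° ✓; |VZ| = 16.90 ✓; ∠VZG = 135.1° ✓; |ZG| = 8.100 ✓; ∠ZGF = 132.2° ✓; |GF| = 25.40 ✗.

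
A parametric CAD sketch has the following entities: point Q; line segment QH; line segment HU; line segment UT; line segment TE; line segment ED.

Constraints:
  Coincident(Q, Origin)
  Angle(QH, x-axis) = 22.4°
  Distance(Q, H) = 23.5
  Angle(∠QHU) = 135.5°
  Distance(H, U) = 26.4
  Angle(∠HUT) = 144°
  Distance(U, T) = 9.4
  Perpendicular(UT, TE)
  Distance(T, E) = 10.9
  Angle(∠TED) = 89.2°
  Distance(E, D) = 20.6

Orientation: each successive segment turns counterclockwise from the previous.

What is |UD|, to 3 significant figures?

15.4

Q is at the origin; QH runs at 22.4° with length 23.5, so H = (21.7, 8.96). ∠QHU = 135.5° gives HU at 66.9° from the x-axis; with |HU| = 26.4, U = (32.1, 33.2). ∠HUT = 144.0° gives UT at 103° from the x-axis; with |UT| = 9.4, T = (30.0, 42.4). UT ⟂ TE, so TE runs at -167°; with |TE| = 10.9, E = (19.4, 40.0). ∠TED = 89.2° gives ED at -76.3° from the x-axis; with |ED| = 20.6, D = (24.2, 20.0). Then |UD| = |D − U| = 15.4.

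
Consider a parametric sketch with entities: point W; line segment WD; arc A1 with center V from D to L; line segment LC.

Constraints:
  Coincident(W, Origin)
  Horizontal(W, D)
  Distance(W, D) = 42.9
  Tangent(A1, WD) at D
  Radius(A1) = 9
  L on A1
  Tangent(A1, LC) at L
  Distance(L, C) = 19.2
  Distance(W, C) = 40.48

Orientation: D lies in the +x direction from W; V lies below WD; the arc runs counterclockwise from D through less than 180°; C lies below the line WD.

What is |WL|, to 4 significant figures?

34.84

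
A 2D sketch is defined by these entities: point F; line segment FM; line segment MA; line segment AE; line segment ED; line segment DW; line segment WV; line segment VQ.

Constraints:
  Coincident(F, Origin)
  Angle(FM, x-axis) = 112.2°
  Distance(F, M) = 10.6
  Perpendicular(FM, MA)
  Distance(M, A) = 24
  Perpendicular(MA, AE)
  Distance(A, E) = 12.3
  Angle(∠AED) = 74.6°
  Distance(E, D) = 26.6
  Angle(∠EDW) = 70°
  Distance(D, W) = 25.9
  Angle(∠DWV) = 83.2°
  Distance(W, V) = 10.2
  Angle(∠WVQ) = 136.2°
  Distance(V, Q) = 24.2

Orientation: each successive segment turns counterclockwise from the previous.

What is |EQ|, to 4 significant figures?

3.144

F is at the origin; FM runs at 112.2° with length 10.6, so M = (-4.005, 9.814). The perpendicularity gives MA at right angles to FM, so MA runs at -157.8°; with |MA| = 24.0, A = (-26.23, 0.7460). MA ⟂ AE, so AE runs at -67.80°; with |AE| = 12.3, E = (-21.58, -10.64). ∠AED = 74.6° gives ED at 37.60° from the x-axis; with |ED| = 26.6, D = (-0.5037, 5.588). ∠EDW = 70.0° gives DW at 147.6° from the x-axis; with |DW| = 25.9, W = (-22.37, 19.47). ∠DWV = 83.2° gives WV at -115.6° from the x-axis; with |WV| = 10.2, V = (-26.78, 10.27). ∠WVQ = 136.2° gives VQ at -71.80° from the x-axis; with |VQ| = 24.2, Q = (-19.22, -12.72). Then |EQ| = |Q − E| = 3.144.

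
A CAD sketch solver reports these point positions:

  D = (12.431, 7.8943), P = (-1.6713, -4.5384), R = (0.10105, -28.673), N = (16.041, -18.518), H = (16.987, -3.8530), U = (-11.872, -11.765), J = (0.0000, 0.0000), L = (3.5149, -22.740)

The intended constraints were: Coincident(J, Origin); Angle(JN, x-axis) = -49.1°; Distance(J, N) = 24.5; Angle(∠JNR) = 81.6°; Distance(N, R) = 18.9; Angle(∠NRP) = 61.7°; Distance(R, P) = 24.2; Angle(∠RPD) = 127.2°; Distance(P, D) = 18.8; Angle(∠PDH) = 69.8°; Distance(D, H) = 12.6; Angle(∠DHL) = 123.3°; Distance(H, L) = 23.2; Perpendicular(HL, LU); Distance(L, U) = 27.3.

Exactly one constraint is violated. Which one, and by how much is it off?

Distance(L, U) = 27.3 — off by 8.40.

J = (0.00, 0.00) ✓; JN at -49.10° ✓; |JN| = 24.50 ✓; ∠JNR = 81.60° ✓; |NR| = 18.90 ✓; ∠NRP = 61.70° ✓; |RP| = 24.20 ✓; ∠RPD = 127.2° ✓; |PD| = 18.80 ✓; ∠PDH = 69.80° ✓; |DH| = 12.60 ✓; ∠DHL = 123.3° ✓; |HL| = 23.20 ✓; ∠(HL, LU) = 90.00° ✓; |LU| = 18.90 ✗.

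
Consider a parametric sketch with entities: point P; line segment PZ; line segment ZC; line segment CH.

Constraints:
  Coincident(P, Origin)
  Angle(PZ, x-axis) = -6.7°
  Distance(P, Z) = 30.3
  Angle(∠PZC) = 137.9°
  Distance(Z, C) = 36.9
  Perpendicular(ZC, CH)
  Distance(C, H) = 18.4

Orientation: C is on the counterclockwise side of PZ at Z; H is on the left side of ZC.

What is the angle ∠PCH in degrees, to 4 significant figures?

71.11°

∠PZC = 137.9°, so ZC runs at -6.7° + (180° − 137.9°) = 35.40° from the x-axis; with |ZC| = 36.9, C = Z + 36.9·(cos 35.40°, sin 35.40°) = (60.17, 17.84). ZC is perpendicular to CH; with |CH| = 18.4 on the left of ZC, H = C + 18.4·(-0.5793, 0.8151) = (49.51, 32.84). Then cos ∠PCH = CP·CH / (|CP||CH|), giving 71.11°.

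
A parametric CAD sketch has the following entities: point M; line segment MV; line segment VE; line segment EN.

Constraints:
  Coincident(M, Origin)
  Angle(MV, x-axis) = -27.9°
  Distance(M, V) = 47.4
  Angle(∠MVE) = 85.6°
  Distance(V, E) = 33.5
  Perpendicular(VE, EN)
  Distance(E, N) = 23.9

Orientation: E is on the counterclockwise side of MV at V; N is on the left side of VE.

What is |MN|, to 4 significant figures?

37.91

∠MVE = 85.6°, so VE runs at -27.9° + (180° − 85.6°) = 66.50° from the x-axis; with |VE| = 33.5, E = V + 33.5·(cos 66.50°, sin 66.50°) = (55.25, 8.542). The perpendicularity gives EN at right angles to VE; with |EN| = 23.9 on the left of VE, N = E + 23.9·(-0.9171, 0.3987) = (33.33, 18.07). Then |MN| = |N − M| = 37.91.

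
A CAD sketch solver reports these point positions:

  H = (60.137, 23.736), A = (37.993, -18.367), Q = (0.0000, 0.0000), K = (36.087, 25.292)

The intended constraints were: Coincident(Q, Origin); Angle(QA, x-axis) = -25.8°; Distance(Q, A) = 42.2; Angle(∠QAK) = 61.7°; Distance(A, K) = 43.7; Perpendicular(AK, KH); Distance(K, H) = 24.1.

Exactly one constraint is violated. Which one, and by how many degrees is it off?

Perpendicular(AK, KH) — off by 6.20°.

Q = (0.00, 0.00) ✓; QA at -25.80° ✓; |QA| = 42.20 ✓; ∠QAK = 61.70° ✓; |AK| = 43.70 ✓; ∠(AK, KH) = 96.20° ✗; |KH| = 24.10 ✓.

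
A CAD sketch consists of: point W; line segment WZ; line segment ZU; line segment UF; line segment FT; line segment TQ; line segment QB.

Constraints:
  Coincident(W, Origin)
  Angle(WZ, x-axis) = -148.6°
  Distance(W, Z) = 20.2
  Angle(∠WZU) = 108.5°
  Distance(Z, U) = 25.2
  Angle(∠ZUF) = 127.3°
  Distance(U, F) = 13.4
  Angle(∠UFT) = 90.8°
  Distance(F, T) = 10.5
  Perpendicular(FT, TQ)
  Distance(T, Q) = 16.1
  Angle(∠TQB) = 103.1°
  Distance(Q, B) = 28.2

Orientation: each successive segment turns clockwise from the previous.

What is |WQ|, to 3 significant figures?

26.1

W is at the origin; WZ runs at -148.6° with length 20.2, so Z = (-17.2, -10.5). ∠WZU = 108.5° gives ZU at 140° from the x-axis; with |ZU| = 25.2, U = (-36.5, 5.71). ∠ZUF = 127.3° gives UF at 87.2° from the x-axis; with |UF| = 13.4, F = (-35.9, 19.1). ∠UFT = 90.8° gives FT at -2.00° from the x-axis; with |FT| = 10.5, T = (-25.4, 18.7). FT is perpendicular to TQ, so TQ runs at -92.0°; with |TQ| = 16.1, Q = (-25.9, 2.63). Then |WQ| = |Q − W| = 26.1.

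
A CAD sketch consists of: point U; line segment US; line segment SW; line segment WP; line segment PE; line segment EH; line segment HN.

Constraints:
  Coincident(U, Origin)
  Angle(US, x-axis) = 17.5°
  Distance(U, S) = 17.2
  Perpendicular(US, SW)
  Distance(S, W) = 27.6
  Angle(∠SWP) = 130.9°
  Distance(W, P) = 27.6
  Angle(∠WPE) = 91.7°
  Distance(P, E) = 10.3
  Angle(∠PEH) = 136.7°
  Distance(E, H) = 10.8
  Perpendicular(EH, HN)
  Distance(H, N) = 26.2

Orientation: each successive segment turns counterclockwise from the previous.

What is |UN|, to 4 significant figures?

31.76

U is at the origin; US runs at 17.5° with length 17.2, so S = (16.40, 5.172). The perpendicularity gives SW at right angles to US, so SW runs at 107.5°; with |SW| = 27.6, W = (8.104, 31.49). ∠SWP = 130.9° gives WP at 156.6° from the x-axis; with |WP| = 27.6, P = (-17.23, 42.46). ∠WPE = 91.7° gives PE at -115.1° from the x-axis; with |PE| = 10.3, E = (-21.59, 33.13). ∠PEH = 136.7° gives EH at -71.80° from the x-axis; with |EH| = 10.8, H = (-18.22, 22.87). The perpendicularity gives HN at right angles to EH, so HN runs at 18.20°; with |HN| = 26.2, N = (6.668, 31.05). Then |UN| = |N − U| = 31.76.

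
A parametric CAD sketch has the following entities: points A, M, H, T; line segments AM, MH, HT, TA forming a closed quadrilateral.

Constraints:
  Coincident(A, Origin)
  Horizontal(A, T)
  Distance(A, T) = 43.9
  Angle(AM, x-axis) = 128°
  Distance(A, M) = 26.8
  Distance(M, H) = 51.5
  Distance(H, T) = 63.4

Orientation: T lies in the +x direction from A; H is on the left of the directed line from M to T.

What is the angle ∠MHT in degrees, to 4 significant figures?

66.75°

Checks: A.y = 0.00, T.y = 0.00 ✓; |MH| = 51.50 ✓; |HT| = 63.40 ✓.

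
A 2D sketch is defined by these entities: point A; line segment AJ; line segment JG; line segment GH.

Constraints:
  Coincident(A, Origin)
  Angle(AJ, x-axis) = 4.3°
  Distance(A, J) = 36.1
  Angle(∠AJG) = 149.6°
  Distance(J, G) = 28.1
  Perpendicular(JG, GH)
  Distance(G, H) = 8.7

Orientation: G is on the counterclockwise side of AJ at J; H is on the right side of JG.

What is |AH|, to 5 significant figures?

65.087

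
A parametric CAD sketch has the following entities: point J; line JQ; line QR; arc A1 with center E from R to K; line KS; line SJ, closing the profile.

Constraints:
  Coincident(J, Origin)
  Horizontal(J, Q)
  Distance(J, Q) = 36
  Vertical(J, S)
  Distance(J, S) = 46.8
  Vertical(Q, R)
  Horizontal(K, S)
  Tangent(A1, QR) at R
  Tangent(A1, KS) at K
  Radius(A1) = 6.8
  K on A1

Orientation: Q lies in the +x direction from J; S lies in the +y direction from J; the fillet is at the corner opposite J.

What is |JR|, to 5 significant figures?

53.814

The virtual corner opposite J is at (36.000, 46.800). The tangent condition forces ER to be normal to QR and the tangent condition forces EK to be normal to KS, with radius 6.8, so the center E sits 6.8 in from both sides at E = (29.200, 40.000). That places the tangent points at R = (36.000, 40.000) on QR and K = (29.200, 46.800) on KS. Then |JR| = |R − J| = 53.814.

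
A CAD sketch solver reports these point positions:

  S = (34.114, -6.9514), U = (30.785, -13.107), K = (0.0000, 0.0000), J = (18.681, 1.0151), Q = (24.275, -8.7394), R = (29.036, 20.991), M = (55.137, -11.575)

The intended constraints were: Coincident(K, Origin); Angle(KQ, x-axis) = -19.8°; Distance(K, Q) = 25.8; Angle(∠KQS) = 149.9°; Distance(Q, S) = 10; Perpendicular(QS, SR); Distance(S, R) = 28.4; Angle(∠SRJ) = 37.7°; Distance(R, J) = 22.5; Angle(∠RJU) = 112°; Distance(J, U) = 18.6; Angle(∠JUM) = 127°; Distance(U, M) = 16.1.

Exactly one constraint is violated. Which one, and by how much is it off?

Distance(U, M) = 16.1 — off by 8.30.

K = (0.00, 0.00) ✓; KQ at -19.80° ✓; |KQ| = 25.80 ✓; ∠KQS = 149.9° ✓; |QS| = 10.00 ✓; ∠(QS, SR) = 90.00° ✓; |SR| = 28.40 ✓; ∠SRJ = 37.70° ✓; |RJ| = 22.50 ✓; ∠RJU = 112.0° ✓; |JU| = 18.60 ✓; ∠JUM = 127.0° ✓; |UM| = 24.40 ✗.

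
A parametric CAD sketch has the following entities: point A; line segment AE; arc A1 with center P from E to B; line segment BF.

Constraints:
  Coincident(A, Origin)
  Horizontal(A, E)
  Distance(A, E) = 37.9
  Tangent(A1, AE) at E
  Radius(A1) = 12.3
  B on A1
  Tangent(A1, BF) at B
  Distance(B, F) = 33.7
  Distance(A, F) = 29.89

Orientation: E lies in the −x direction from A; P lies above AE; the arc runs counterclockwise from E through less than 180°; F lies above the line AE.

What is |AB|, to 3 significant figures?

29.0

A is at the origin; A and E share the same y with |AE| = 37.9 and E on the −x side, so E = (-37.9, 0.00). Tangency of A1 to AE means the radius PE is perpendicular to AE, so P = E + (0, 12.3) = (-37.9, 12.3). Since PB ⟂ BF (tangency), |PF| = √(12.3² + 33.7²) = 35.9 regardless of where B sits on A1. So F lies on both circle(A, 29.89) and circle(P, 35.9); the above-AE intersection is F = (-6.27, 29.2). B is the foot of the tangent from F: B = (-28.7, 4.10).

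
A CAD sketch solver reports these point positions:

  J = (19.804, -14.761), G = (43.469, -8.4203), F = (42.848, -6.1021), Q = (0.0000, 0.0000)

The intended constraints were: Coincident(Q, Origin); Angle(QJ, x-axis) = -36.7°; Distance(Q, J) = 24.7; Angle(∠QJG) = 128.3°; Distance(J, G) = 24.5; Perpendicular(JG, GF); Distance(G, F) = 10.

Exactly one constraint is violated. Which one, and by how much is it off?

Distance(G, F) = 10 — off by 7.60.

Q = (0.00, 0.00) ✓; QJ at -36.70° ✓; |QJ| = 24.70 ✓; ∠QJG = 128.3° ✓; |JG| = 24.50 ✓; ∠(JG, GF) = 90.00° ✓; |GF| = 2.400 ✗.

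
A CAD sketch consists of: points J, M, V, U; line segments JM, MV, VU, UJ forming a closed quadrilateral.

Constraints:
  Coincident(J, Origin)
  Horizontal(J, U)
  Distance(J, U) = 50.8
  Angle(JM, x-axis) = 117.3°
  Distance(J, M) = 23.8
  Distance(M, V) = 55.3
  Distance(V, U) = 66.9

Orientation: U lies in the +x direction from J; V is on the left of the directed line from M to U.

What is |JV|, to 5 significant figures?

67.464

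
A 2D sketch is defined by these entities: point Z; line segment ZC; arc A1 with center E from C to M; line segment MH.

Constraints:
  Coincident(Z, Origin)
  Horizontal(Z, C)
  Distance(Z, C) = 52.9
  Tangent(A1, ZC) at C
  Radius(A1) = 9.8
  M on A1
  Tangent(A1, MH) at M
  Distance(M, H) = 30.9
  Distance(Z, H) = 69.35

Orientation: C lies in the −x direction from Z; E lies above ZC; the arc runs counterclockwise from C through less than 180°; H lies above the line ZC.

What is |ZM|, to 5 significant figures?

45.778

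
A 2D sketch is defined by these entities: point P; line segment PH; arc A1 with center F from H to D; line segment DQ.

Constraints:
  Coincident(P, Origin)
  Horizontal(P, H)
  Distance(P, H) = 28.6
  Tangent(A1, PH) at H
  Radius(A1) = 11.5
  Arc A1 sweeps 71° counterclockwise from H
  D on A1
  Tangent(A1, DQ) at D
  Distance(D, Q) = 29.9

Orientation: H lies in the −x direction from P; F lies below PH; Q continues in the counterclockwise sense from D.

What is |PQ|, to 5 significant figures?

60.987

P is at the origin; PH is horizontal with |PH| = 28.6 and H on the −x side, so H = (-28.600, 0.0000). Since A1 is tangent to PH there, FH ⟂ PH, so F = H + (0, -11.5) = (-28.600, -11.500). On A1, H sits at bearing 90° from F; a 71° counterclockwise sweep puts D at bearing 161°, so D = F + 11.5·(cos 161°, sin 161°) = (-39.473, -7.7560). A1 meets DQ tangentially, so FD is at right angles to DQ, so DQ runs along (−sin 161°, cos 161°); with |DQ| = 29.9, Q = (-49.208, -36.027). Then |PQ| = |Q − P| = 60.987.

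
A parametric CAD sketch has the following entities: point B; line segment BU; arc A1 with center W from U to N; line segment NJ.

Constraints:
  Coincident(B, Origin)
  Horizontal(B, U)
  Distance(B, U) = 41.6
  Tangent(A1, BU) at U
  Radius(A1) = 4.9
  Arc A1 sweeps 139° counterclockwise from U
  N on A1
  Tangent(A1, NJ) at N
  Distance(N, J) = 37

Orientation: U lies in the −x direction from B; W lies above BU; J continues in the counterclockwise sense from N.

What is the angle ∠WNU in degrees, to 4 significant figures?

20.50°

B is at the origin; BU is horizontal with |BU| = 41.6 and U on the −x side, so U = (-41.60, 0.000). Since A1 is tangent to BU there, WU ⟂ BU, so W = U + (0, 4.9) = (-41.60, 4.900). On A1, U sits at bearing -90° from W; a 139° counterclockwise sweep puts N at bearing 49°, so N = W + 4.9·(cos 49°, sin 49°) = (-38.39, 8.598). Then cos ∠WNU = NW·NU / (|NW||NU|), giving 20.50°.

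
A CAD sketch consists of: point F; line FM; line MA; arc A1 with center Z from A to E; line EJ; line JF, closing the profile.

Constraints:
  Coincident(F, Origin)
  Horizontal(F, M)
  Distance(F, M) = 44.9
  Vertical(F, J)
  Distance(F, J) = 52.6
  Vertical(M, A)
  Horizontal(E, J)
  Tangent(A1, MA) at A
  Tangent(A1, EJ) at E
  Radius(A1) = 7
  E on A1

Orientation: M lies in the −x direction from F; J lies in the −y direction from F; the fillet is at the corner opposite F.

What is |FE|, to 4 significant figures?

64.83

F is at the origin; FM is horizontal with |FM| = 44.9 and M on the −x side, so M = (-44.90, 0.000). FJ is vertical with |FJ| = 52.6 and J on the −y side, so J = (0.000, -52.60). The virtual corner opposite F is at (-44.90, -52.60). Since A1 is tangent to MA there, ZA ⟂ MA and A1 meets EJ tangentially, so ZE is at right angles to EJ, with radius 7.0, so the center Z sits 7.0 in from both sides at Z = (-37.90, -45.60). That places the tangent points at A = (-44.90, -45.60) on MA and E = (-37.90, -52.60) on EJ. Then |FE| = |E − F| = 64.83.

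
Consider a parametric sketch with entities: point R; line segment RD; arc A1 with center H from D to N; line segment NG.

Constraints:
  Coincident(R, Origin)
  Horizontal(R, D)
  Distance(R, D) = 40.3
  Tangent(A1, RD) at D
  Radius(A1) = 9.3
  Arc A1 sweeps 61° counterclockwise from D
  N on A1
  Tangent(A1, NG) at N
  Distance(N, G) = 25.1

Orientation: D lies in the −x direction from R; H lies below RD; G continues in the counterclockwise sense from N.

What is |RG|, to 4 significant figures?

66.24

R is at the origin; R and D share the same y with |RD| = 40.3 and D on the −x side, so D = (-40.30, 0.000). Tangency of A1 to RD means the radius HD is perpendicular to RD, so H = D + (0, -9.3) = (-40.30, -9.300). On A1, D sits at bearing 90° from H; a 61° counterclockwise sweep puts N at bearing 151°, so N = H + 9.3·(cos 151°, sin 151°) = (-48.43, -4.791). Since A1 is tangent to NG there, HN ⟂ NG, so NG runs along (−sin 151°, cos 151°); with |NG| = 25.1, G = (-60.60, -26.74). Then |RG| = |G − R| = 66.24.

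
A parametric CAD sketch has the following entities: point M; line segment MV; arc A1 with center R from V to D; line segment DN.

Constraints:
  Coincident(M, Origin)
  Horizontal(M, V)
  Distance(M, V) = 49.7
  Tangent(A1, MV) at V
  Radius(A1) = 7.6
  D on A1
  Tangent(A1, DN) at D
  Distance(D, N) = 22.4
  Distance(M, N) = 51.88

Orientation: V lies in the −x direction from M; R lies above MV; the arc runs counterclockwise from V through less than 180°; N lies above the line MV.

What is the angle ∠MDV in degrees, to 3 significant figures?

124°

Checks: |MV| = 49.70 ✓; |RD| = 7.600 ✓; ∠(RD, DN) = 90.00° ✓; |DN| = 22.40 ✓; |MN| = 51.88 ✓.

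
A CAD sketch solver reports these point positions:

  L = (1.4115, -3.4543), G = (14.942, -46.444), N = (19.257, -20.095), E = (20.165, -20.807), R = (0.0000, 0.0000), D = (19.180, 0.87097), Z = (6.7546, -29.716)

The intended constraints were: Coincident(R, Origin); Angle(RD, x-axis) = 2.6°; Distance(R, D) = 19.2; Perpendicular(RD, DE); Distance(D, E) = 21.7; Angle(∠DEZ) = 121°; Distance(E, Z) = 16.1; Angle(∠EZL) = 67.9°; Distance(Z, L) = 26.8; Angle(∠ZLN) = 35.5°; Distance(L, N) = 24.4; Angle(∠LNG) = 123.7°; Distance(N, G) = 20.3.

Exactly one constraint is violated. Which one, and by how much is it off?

Distance(N, G) = 20.3 — off by 6.40.

R = (0.00, 0.00) ✓; RD at 2.600° ✓; |RD| = 19.20 ✓; ∠(RD, DE) = 90.00° ✓; |DE| = 21.70 ✓; ∠DEZ = 121.0° ✓; |EZ| = 16.10 ✓; ∠EZL = 67.90° ✓; |ZL| = 26.80 ✓; ∠ZLN = 35.50° ✓; |LN| = 24.40 ✓; ∠LNG = 123.7° ✓; |NG| = 26.70 ✗.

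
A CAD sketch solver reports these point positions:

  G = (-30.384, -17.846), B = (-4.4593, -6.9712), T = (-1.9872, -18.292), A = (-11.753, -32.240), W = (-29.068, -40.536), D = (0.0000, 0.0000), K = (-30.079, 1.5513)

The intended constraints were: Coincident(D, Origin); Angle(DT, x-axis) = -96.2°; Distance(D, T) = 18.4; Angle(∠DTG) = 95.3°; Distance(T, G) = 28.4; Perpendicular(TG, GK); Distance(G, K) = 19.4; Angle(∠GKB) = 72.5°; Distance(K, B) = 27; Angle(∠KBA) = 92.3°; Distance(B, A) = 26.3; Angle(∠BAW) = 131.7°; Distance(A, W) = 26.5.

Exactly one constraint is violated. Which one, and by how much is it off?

Distance(A, W) = 26.5 — off by 7.30.

D = (0.00, 0.00) ✓; DT at -96.20° ✓; |DT| = 18.40 ✓; ∠DTG = 95.30° ✓; |TG| = 28.40 ✓; ∠(TG, GK) = 90.00° ✓; |GK| = 19.40 ✓; ∠GKB = 72.50° ✓; |KB| = 27.00 ✓; ∠KBA = 92.30° ✓; |BA| = 26.30 ✓; ∠BAW = 131.7° ✓; |AW| = 19.20 ✗.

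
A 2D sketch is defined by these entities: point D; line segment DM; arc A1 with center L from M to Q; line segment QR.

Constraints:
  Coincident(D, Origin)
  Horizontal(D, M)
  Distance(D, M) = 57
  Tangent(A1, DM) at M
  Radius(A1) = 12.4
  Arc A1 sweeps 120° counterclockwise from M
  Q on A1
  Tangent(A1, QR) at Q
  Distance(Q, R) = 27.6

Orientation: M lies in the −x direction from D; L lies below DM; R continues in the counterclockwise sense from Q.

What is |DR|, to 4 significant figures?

68.67

D is at the origin; DM is horizontal with |DM| = 57.0 and M on the −x side, so M = (-57.00, 0.000). A1 meets DM tangentially, so LM is at right angles to DM, so L = M + (0, -12.4) = (-57.00, -12.40). On A1, M sits at bearing 90° from L; a 120° counterclockwise sweep puts Q at bearing 210°, so Q = L + 12.4·(cos 210°, sin 210°) = (-67.74, -18.60). Tangency of A1 to QR means the radius LQ is perpendicular to QR, so QR runs along (−sin 210°, cos 210°); with |QR| = 27.6, R = (-53.94, -42.50). Then |DR| = |R − D| = 68.67.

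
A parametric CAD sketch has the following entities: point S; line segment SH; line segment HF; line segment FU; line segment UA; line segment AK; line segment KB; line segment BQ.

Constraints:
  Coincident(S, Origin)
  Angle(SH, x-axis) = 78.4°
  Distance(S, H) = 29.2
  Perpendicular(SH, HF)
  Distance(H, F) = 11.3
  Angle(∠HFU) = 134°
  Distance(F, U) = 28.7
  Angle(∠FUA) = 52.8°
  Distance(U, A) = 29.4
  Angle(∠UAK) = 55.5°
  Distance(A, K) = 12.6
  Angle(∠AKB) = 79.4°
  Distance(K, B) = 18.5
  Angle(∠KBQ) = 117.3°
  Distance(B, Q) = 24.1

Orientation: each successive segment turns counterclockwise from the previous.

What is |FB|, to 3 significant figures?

26.8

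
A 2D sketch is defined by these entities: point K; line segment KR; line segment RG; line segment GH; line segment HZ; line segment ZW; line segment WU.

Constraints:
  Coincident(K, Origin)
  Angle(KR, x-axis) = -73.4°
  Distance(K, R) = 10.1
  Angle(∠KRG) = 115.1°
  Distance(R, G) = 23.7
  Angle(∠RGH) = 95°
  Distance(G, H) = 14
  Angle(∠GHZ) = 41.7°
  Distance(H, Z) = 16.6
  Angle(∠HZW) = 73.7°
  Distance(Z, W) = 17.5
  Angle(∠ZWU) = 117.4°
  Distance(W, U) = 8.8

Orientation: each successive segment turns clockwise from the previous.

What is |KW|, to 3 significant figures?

35.7

K is at the origin; KR runs at -73.4° with length 10.1, so R = (2.89, -9.68). ∠KRG = 115.1° gives RG at -138° from the x-axis; with |RG| = 23.7, G = (-14.8, -25.4). ∠RGH = 95.0° gives GH at 137° from the x-axis; with |GH| = 14.0, H = (-25.0, -15.8). ∠GHZ = 41.7° gives HZ at -1.60° from the x-axis; with |HZ| = 16.6, Z = (-8.41, -16.3). ∠HZW = 73.7° gives ZW at -108° from the x-axis; with |ZW| = 17.5, W = (-13.8, -33.0). Then |KW| = |W − K| = 35.7.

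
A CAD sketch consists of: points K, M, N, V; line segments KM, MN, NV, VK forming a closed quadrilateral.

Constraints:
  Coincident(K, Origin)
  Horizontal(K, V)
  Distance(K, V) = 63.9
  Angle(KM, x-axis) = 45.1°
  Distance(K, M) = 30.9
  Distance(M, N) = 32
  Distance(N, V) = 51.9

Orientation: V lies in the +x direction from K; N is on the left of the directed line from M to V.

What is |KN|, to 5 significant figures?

62.802

K is at the origin; KV is horizontal with |KV| = 63.9 and V in +x, so V = (63.9, 0). KM runs at 45.1° with |KM| = 30.9, so M = (21.811, 21.888). N is determined by |MN| = 32.0 and |NV| = 51.9 together: it lies at the intersection of circle(M, 32.0) and circle(V, 51.9). With |MV| = 47.440, the foot of the radical line on MV is 6.1226 from M and the perpendicular offset is √(32.0² − 6.1226²) = 31.409. Taking the left-of-MV solution: N = (41.735, 46.929).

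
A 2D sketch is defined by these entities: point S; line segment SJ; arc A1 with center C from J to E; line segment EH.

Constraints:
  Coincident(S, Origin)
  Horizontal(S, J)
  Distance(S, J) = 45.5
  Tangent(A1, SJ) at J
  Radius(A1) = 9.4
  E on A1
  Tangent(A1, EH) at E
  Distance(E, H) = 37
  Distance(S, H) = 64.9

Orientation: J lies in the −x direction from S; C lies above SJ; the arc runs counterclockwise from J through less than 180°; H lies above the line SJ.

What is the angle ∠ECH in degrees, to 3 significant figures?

75.7°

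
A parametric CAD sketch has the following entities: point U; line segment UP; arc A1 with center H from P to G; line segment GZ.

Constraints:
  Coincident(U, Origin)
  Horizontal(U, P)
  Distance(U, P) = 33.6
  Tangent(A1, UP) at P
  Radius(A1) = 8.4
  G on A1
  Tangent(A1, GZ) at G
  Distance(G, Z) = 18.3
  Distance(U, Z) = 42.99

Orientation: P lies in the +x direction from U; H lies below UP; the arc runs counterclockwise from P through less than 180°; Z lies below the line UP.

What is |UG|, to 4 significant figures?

28.14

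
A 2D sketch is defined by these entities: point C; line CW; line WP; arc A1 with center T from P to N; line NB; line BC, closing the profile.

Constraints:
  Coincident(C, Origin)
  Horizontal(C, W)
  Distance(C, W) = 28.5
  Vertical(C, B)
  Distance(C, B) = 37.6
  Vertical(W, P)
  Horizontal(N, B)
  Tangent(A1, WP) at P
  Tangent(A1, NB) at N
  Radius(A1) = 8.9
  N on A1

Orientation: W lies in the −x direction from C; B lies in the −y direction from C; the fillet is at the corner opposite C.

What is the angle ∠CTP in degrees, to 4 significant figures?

124.3°

C is at the origin; CW is horizontal with |CW| = 28.5 and W on the −x side, so W = (-28.50, 0.000). CB is vertical with |CB| = 37.6 and B on the −y side, so B = (0.000, -37.60). The virtual corner opposite C is at (-28.50, -37.60). Tangency of A1 to WP means the radius TP is perpendicular to WP and since A1 is tangent to NB there, TN ⟂ NB, with radius 8.9, so the center T sits 8.9 in from both sides at T = (-19.60, -28.70). That places the tangent points at P = (-28.50, -28.70) on WP and N = (-19.60, -37.60) on NB. Then cos ∠CTP = TC·TP / (|TC||TP|), giving 124.3°.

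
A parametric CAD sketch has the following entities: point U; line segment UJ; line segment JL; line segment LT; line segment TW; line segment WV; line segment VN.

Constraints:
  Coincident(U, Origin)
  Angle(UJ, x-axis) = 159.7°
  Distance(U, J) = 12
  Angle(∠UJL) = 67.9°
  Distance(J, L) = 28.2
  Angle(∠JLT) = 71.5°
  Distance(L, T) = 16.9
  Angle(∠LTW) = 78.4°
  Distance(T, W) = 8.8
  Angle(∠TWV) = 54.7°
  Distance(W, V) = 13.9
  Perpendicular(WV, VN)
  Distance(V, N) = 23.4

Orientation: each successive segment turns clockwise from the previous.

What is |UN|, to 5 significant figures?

36.748

U is at the origin; UJ runs at 159.7° with length 12.0, so J = (-11.255, 4.1632). ∠UJL = 67.9° gives JL at 47.600° from the x-axis; with |JL| = 28.2, L = (7.7607, 24.988). ∠JLT = 71.5° gives LT at -60.900° from the x-axis; with |LT| = 16.9, T = (15.980, 10.221). ∠LTW = 78.4° gives TW at -162.50° from the x-axis; with |TW| = 8.8, W = (7.5870, 7.5747). ∠TWV = 54.7° gives WV at 72.200° from the x-axis; with |WV| = 13.9, V = (11.836, 20.809). WV is perpendicular to VN, so VN runs at -17.800°; with |VN| = 23.4, N = (34.116, 13.656). Then |UN| = |N − U| = 36.748.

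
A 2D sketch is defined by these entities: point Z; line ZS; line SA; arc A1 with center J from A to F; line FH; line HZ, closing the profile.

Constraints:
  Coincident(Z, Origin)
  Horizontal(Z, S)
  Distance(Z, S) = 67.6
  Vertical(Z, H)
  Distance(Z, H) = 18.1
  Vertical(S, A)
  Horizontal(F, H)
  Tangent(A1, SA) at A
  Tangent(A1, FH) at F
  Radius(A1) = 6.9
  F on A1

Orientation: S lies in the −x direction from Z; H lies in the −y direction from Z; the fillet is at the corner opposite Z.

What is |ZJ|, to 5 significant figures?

61.725

Z is at the origin; Z and S share the same y with |ZS| = 67.6 and S on the −x side, so S = (-67.600, 0.0000). ZH is vertical with |ZH| = 18.1 and H on the −y side, so H = (0.0000, -18.100). The virtual corner opposite Z is at (-67.600, -18.100). The tangent condition forces JA to be normal to SA and tangency of A1 to FH means the radius JF is perpendicular to FH, with radius 6.9, so the center J sits 6.9 in from both sides at J = (-60.700, -11.200). Then |ZJ| = |J − Z| = 61.725.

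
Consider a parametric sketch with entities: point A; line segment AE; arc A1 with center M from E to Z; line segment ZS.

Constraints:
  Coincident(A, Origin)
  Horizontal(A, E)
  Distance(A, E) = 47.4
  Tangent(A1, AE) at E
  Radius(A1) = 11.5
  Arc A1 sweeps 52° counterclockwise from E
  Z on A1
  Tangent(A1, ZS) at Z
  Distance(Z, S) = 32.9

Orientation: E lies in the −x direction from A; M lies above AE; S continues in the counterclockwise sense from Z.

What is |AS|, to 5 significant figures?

35.325

On A1, E sits at bearing -90° from M; a 52° counterclockwise sweep puts Z at bearing -38°, so Z = M + 11.5·(cos -38°, sin -38°) = (-38.338, 4.4199). Tangency of A1 to ZS means the radius MZ is perpendicular to ZS, so ZS runs along (−sin -38°, cos -38°); with |ZS| = 32.9, S = (-18.083, 30.345). Then |AS| = |S − A| = 35.325.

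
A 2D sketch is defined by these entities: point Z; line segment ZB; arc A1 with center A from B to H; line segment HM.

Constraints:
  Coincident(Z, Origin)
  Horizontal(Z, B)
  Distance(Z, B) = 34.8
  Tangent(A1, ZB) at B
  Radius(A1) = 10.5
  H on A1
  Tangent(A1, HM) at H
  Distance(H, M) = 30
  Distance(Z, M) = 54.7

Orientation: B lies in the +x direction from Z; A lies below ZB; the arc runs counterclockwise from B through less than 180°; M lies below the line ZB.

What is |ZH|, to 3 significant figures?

28.5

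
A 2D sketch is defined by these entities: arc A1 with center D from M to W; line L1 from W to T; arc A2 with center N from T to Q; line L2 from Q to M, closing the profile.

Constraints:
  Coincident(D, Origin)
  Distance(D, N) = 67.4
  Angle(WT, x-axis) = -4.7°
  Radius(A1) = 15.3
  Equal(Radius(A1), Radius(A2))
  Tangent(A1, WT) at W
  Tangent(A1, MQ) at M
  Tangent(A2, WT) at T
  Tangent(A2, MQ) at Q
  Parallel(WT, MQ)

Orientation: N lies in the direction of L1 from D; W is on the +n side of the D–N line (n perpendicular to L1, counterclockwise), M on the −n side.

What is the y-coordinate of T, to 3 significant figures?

9.73

The slot axis is L1's direction at -4.7°, so u = (cos -4.7°, sin -4.7°) = (0.997, -0.0819) and n = (−sin -4.7°, cos -4.7°) = (0.0819, 0.997). D is at the origin and N lies 67.4 along u from D, so N = 67.4·u = (67.2, -5.52). Tangency of A1 to both parallel lines with radius 15.3 puts W and M at D ± 15.3·n: W = (1.25, 15.2), M = (-1.25, -15.2). Equal radii place T and Q the same way about N: T = N + 15.3·n = (68.4, 9.73), Q = N − 15.3·n = (65.9, -20.8). So T.y = 9.73.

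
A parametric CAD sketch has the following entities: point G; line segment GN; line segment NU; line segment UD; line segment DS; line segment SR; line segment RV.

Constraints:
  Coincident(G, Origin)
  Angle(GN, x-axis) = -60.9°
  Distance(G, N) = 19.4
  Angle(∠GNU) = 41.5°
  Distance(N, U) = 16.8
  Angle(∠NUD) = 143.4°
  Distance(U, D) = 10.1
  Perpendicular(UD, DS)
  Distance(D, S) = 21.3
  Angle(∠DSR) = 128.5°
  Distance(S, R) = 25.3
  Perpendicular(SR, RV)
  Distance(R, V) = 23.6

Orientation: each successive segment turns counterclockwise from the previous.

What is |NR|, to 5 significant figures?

27.297

UD is perpendicular to DS, so DS runs at -155.80°; with |DS| = 21.3, S = (-10.526, -0.062034). ∠DSR = 128.5° gives SR at -104.30° from the x-axis; with |SR| = 25.3, R = (-16.775, -24.578). Then |NR| = |R − N| = 27.297.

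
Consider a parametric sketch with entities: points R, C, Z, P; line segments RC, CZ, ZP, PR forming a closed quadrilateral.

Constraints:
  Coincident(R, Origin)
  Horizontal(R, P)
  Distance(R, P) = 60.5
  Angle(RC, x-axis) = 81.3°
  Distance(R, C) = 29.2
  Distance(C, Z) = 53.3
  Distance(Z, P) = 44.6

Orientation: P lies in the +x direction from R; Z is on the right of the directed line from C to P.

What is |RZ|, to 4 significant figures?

30.49

R is at the origin; R and P share the same y with |RP| = 60.5 and P in +x, so P = (60.5, 0). RC runs at 81.3° with |RC| = 29.2, so C = (4.417, 28.86). Z is determined by |CZ| = 53.3 and |ZP| = 44.6 together: it lies at the intersection of circle(C, 53.3) and circle(P, 44.6). With |CP| = 63.07, the foot of the radical line on CP is 38.29 from C and the perpendicular offset is √(53.3² − 38.29²) = 37.08. Taking the right-of-CP solution: Z = (21.49, -21.63).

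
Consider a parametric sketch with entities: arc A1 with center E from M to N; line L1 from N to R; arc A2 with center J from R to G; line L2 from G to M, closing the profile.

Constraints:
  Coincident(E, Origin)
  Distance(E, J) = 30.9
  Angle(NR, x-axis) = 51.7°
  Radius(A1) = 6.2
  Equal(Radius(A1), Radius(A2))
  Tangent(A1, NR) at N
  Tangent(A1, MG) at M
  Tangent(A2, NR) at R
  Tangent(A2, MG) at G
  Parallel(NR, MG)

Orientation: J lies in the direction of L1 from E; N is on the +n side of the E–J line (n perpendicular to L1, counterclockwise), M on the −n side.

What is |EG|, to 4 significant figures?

31.52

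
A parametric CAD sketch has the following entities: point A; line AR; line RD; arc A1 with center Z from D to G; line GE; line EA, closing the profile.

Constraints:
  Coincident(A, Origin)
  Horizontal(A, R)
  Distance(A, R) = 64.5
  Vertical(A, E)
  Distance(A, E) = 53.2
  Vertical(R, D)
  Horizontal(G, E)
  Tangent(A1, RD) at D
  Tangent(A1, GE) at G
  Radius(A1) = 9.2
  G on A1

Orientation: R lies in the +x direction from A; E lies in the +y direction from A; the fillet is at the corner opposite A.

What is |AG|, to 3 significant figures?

76.7

The virtual corner opposite A is at (64.5, 53.2). A1 meets RD tangentially, so ZD is at right angles to RD and tangency of A1 to GE means the radius ZG is perpendicular to GE, with radius 9.2, so the center Z sits 9.2 in from both sides at Z = (55.3, 44.0). That places the tangent points at D = (64.5, 44.0) on RD and G = (55.3, 53.2) on GE. Then |AG| = |G − A| = 76.7.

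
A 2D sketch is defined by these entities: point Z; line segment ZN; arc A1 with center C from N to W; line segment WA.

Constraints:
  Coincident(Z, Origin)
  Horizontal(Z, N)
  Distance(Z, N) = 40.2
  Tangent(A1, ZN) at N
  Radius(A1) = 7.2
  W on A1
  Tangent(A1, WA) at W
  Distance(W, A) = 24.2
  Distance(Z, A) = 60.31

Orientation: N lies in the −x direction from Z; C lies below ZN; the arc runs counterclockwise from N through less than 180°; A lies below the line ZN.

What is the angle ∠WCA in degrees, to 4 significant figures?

73.43°

Checks: ∠(CN, NZ) = 90.00° ✓; |CN| = 7.200 ✓; |CW| = 7.200 ✓; ∠(CW, WA) = 90.00° ✓; |WA| = 24.20 ✓; |ZA| = 60.31 ✓.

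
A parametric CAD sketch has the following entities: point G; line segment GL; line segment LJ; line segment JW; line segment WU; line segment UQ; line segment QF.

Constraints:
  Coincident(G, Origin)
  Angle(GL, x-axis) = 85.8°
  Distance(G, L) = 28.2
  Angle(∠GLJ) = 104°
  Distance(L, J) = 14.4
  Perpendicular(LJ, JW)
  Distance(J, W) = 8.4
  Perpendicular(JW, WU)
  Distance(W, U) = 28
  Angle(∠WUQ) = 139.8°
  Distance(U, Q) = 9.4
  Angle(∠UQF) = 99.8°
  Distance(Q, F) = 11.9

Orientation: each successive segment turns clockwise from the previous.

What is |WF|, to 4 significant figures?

33.42

G is at the origin; GL runs at 85.8° with length 28.2, so L = (2.065, 28.12). ∠GLJ = 104.0° gives LJ at 9.800° from the x-axis; with |LJ| = 14.4, J = (16.26, 30.58). LJ ⟂ JW, so JW runs at -80.20°; with |JW| = 8.4, W = (17.68, 22.30). JW ⟂ WU, so WU runs at -170.2°; with |WU| = 28.0, U = (-9.906, 17.53). ∠WUQ = 139.8° gives UQ at 149.6° from the x-axis; with |UQ| = 9.4, Q = (-18.01, 22.29). ∠UQF = 99.8° gives QF at 69.40° from the x-axis; with |QF| = 11.9, F = (-13.83, 33.43). Then |WF| = |F − W| = 33.42.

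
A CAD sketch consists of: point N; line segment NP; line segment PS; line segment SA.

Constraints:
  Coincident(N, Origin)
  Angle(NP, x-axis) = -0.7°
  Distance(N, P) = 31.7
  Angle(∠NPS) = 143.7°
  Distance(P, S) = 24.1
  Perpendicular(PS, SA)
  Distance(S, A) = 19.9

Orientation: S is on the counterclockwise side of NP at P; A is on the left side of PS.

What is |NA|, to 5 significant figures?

49.661

N is at the origin; NP runs at -0.7° with length 31.7, so P = 31.7·(cos -0.7°, sin -0.7°) = (31.698, -0.38728). ∠NPS = 143.7°, so PS runs at -0.7° + (180° − 143.7°) = 35.600° from the x-axis; with |PS| = 24.1, S = P + 24.1·(cos 35.600°, sin 35.600°) = (51.293, 13.642). PS is perpendicular to SA; with |SA| = 19.9 on the left of PS, A = S + 19.9·(-0.58212, 0.81310) = (39.709, 29.823). Then |NA| = |A − N| = 49.661.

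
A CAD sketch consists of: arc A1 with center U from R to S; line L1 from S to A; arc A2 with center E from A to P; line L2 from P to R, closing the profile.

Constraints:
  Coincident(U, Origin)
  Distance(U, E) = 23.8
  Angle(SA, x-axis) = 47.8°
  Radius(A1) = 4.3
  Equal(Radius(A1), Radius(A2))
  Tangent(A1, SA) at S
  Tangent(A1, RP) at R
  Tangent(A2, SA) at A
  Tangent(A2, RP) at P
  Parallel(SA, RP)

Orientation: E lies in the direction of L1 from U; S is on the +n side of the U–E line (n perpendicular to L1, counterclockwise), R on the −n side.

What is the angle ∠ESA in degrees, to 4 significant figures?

10.24°

The slot axis is L1's direction at 47.8°, so u = (cos 47.8°, sin 47.8°) = (0.6717, 0.7408) and n = (−sin 47.8°, cos 47.8°) = (-0.7408, 0.6717). U is at the origin and E lies 23.8 along u from U, so E = 23.8·u = (15.99, 17.63). Tangency of A1 to both parallel lines with radius 4.3 puts S and R at U ± 4.3·n: S = (-3.185, 2.888), R = (3.185, -2.888). Equal radii place A and P the same way about E: A = E + 4.3·n = (12.80, 20.52), P = E − 4.3·n = (19.17, 14.74). Then cos ∠ESA = SE·SA / (|SE||SA|), giving 10.24°.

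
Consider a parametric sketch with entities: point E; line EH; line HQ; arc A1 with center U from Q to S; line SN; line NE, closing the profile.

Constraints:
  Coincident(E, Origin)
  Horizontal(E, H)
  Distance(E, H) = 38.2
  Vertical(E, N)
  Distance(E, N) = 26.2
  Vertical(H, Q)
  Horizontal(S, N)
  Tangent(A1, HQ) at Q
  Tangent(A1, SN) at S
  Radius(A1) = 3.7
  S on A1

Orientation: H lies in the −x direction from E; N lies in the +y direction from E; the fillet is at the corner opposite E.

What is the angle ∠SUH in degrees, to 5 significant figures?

170.66°

E is at the origin; E and H share the same y with |EH| = 38.2 and H on the −x side, so H = (-38.200, 0.0000). EN is vertical with |EN| = 26.2 and N on the +y side, so N = (0.0000, 26.200). The virtual corner opposite E is at (-38.200, 26.200). The tangent condition forces UQ to be normal to HQ and since A1 is tangent to SN there, US ⟂ SN, with radius 3.7, so the center U sits 3.7 in from both sides at U = (-34.500, 22.500). That places the tangent points at Q = (-38.200, 22.500) on HQ and S = (-34.500, 26.200) on SN. Then cos ∠SUH = US·UH / (|US||UH|), giving 170.66°.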